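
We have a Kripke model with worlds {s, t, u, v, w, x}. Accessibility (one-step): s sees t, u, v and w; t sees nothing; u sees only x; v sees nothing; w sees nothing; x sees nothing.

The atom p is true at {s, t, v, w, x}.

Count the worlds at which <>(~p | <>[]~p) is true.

1

s: successors {t, u, v, w}; ~p | <>[]~p there: t:F, u:T, v:F, w:F. ✓
t: no successors, so <>(~p | <>[]~p) fails. ✗
u: successors {x}; ~p | <>[]~p there: x:F. ✗
v: no successors, so <>(~p | <>[]~p) fails. ✗
w: no successors, so <>(~p | <>[]~p) fails. ✗
x: no successors, so <>(~p | <>[]~p) fails. ✗
Satisfying worlds: {s}.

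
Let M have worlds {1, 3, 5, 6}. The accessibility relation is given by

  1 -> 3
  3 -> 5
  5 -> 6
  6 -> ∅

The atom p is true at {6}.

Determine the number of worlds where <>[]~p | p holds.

1: <>[]~p is T, p is F. ✓
3: <>[]~p is F, p is F. ✗
5: <>[]~p is T, p is F. ✓
6: <>[]~p is F, p is T. ✓
Satisfying worlds: {1, 5, 6}.

3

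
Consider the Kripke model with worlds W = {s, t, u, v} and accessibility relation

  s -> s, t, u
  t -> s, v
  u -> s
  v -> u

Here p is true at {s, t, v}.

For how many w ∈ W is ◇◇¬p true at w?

s: successors {s, t, u}; ◇¬p there: s:T, t:F, u:F. ✓
t: successors {s, v}; ◇¬p there: s:T, v:T. ✓
u: successors {s}; ◇¬p there: s:T. ✓
v: successors {u}; ◇¬p there: u:F. ✗
Satisfying worlds: {s, t, u}.

3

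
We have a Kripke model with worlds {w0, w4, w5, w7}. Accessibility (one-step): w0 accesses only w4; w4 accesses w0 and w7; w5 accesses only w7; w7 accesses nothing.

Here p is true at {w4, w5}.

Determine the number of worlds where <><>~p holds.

w0: successors {w4}; <>~p there: w4:T. ✓
w4: successors {w0, w7}; <>~p there: w0:F, w7:F. ✗
w5: successors {w7}; <>~p there: w7:F. ✗
w7: no successors, so <><>~p fails. ✗
Satisfying worlds: {w0}.

1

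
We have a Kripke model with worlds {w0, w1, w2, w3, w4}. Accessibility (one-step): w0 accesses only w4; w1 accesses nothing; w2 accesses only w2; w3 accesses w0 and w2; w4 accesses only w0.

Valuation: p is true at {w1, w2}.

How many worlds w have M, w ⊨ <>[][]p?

2

w0: successors {w4}; [][]p there: w4:F. ✗
w1: no successors, so <>[][]p fails. ✗
w2: successors {w2}; [][]p there: w2:T. ✓
w3: successors {w0, w2}; [][]p there: w0:F, w2:T. ✓
w4: successors {w0}; [][]p there: w0:F. ✗
Satisfying worlds: {w2, w3}.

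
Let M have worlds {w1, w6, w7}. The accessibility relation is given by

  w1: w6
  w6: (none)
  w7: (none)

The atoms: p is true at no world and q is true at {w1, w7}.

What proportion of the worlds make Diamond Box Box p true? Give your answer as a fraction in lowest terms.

1/3

w1: successors {w6}; Box Box p there: w6:T. ✓
w6: no successors, so Diamond Box Box p fails. ✗
w7: no successors, so Diamond Box Box p fails. ✗
That's 1 of 3 worlds, so 1/3.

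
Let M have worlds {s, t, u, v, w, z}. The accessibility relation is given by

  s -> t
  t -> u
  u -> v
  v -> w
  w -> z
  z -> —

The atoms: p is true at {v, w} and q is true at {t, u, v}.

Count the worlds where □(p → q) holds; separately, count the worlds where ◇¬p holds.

For □(p → q):
s: successors {t}; p → q there: t:T. ✓
t: successors {u}; p → q there: u:T. ✓
u: successors {v}; p → q there: v:T. ✓
v: successors {w}; p → q there: w:F. ✗
w: successors {z}; p → q there: z:T. ✓
z: no successors, so □(p → q) holds vacuously. ✓
— 5 worlds.
For ◇¬p:
s: successors {t}; ¬p there: t:T. ✓
t: successors {u}; ¬p there: u:T. ✓
u: successors {v}; ¬p there: v:F. ✗
v: successors {w}; ¬p there: w:F. ✗
w: successors {z}; ¬p there: z:T. ✓
z: no successors, so ◇¬p fails. ✗
— 3 worlds.

5 and 3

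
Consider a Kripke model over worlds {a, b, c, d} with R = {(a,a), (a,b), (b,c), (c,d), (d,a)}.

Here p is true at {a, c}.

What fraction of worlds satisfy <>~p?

1/2

a: successors {a, b}; ~p there: a:F, b:T. ✓
b: successors {c}; ~p there: c:F. ✗
c: successors {d}; ~p there: d:T. ✓
d: successors {a}; ~p there: a:F. ✗
That's 2 of 4 worlds, so 2/4 = 1/2.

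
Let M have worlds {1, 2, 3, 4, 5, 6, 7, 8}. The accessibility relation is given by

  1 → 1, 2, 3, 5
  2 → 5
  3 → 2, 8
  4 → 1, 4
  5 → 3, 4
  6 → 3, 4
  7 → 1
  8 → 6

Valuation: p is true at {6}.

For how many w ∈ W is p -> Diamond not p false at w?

1: p is F, Diamond not p is T. ✓
2: p is F, Diamond not p is T. ✓
3: p is F, Diamond not p is T. ✓
4: p is F, Diamond not p is T. ✓
5: p is F, Diamond not p is T. ✓
6: p is T, Diamond not p is T. ✓
7: p is F, Diamond not p is T. ✓
8: p is F, Diamond not p is F. ✓
Satisfying worlds: {1, 2, 3, 4, 5, 6, 7, 8}.
So p -> Diamond not p fails at the other 0 worlds.

0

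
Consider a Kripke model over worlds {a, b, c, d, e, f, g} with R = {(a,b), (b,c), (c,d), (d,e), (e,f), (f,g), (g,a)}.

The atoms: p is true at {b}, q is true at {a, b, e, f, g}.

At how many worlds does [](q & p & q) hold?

a: successors {b}; q & p & q there: b:T. ✓
b: successors {c}; q & p & q there: c:F. ✗
c: successors {d}; q & p & q there: d:F. ✗
d: successors {e}; q & p & q there: e:F. ✗
e: successors {f}; q & p & q there: f:F. ✗
f: successors {g}; q & p & q there: g:F. ✗
g: successors {a}; q & p & q there: a:F. ✗
Satisfying worlds: {a}.

1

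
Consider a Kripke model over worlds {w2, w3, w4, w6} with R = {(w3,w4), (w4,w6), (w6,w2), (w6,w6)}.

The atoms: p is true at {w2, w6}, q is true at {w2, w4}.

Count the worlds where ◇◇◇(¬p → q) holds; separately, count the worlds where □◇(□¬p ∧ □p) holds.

3 and 2

For ◇◇◇(¬p → q):
w2: no successors, so ◇◇◇(¬p → q) fails. ✗
w3: successors {w4}; ◇◇(¬p → q) there: w4:T. ✓
w4: successors {w6}; ◇◇(¬p → q) there: w6:T. ✓
w6: successors {w2, w6}; ◇◇(¬p → q) there: w2:F, w6:T. ✓
— 3 worlds.
For □◇(□¬p ∧ □p):
w2: no successors, so □◇(□¬p ∧ □p) holds vacuously. ✓
w3: successors {w4}; ◇(□¬p ∧ □p) there: w4:F. ✗
w4: successors {w6}; ◇(□¬p ∧ □p) there: w6:T. ✓
w6: successors {w2, w6}; ◇(□¬p ∧ □p) there: w2:F, w6:T. ✗
— 2 worlds.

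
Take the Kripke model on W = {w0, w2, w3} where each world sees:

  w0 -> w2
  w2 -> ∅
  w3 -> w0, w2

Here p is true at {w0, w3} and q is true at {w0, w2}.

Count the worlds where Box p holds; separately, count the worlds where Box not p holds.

For Box p:
w0: successors {w2}; p there: w2:F. ✗
w2: no successors, so Box p holds vacuously. ✓
w3: successors {w0, w2}; p there: w0:T, w2:F. ✗
— 1 world.
For Box not p:
w0: successors {w2}; not p there: w2:T. ✓
w2: no successors, so Box not p holds vacuously. ✓
w3: successors {w0, w2}; not p there: w0:F, w2:T. ✗
— 2 worlds.

1 and 2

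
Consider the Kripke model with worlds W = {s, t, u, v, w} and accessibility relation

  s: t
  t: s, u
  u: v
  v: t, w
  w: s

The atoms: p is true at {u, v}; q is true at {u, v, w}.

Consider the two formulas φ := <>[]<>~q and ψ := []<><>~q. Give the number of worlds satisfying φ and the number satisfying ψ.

For <>[]<>~q:
s: successors {t}; []<>~q there: t:F. ✗
t: successors {s, u}; []<>~q there: s:T, u:T. ✓
u: successors {v}; []<>~q there: v:T. ✓
v: successors {t, w}; []<>~q there: t:F, w:T. ✓
w: successors {s}; []<>~q there: s:T. ✓
— 4 worlds.
For []<><>~q:
s: successors {t}; <><>~q there: t:T. ✓
t: successors {s, u}; <><>~q there: s:T, u:T. ✓
u: successors {v}; <><>~q there: v:T. ✓
v: successors {t, w}; <><>~q there: t:T, w:T. ✓
w: successors {s}; <><>~q there: s:T. ✓
— 5 worlds.

4 and 5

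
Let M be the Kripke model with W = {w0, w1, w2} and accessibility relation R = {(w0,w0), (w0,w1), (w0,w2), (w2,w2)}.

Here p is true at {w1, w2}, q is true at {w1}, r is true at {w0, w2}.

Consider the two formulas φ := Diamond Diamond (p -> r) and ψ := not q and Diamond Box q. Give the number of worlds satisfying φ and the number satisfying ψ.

For Diamond Diamond (p -> r):
w0: successors {w0, w1, w2}; Diamond (p -> r) there: w0:T, w1:F, w2:T. ✓
w1: no successors, so Diamond Diamond (p -> r) fails. ✗
w2: successors {w2}; Diamond (p -> r) there: w2:T. ✓
— 2 worlds.
For not q and Diamond Box q:
w0: not q is T, Diamond Box q is T. ✓
w1: not q is F, Diamond Box q is F. ✗
w2: not q is T, Diamond Box q is F. ✗
— 1 world.

2 and 1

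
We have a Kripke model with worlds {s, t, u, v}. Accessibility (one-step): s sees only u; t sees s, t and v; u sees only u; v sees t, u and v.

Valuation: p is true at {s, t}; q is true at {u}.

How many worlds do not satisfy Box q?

s: successors {u}; q there: u:T. ✓
t: successors {s, t, v}; q there: s:F, t:F, v:F. ✗
u: successors {u}; q there: u:T. ✓
v: successors {t, u, v}; q there: t:F, u:T, v:F. ✗
Satisfying worlds: {s, u}.
So Box q fails at the other 2 worlds.

2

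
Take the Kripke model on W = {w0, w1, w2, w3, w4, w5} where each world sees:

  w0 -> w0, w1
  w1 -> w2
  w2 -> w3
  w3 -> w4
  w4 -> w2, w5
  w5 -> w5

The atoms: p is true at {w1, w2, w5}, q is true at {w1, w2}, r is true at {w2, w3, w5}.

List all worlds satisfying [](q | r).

w0: successors {w0, w1}; q | r there: w0:F, w1:T. ✗
w1: successors {w2}; q | r there: w2:T. ✓
w2: successors {w3}; q | r there: w3:T. ✓
w3: successors {w4}; q | r there: w4:F. ✗
w4: successors {w2, w5}; q | r there: w2:T, w5:T. ✓
w5: successors {w5}; q | r there: w5:T. ✓

{w1, w2, w4, w5}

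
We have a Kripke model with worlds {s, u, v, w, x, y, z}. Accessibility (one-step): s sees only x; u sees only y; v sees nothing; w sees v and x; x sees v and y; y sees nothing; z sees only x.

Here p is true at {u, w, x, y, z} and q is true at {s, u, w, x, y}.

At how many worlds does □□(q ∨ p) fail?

s: successors {x}; □(q ∨ p) there: x:F. ✗
u: successors {y}; □(q ∨ p) there: y:T. ✓
v: no successors, so □□(q ∨ p) holds vacuously. ✓
w: successors {v, x}; □(q ∨ p) there: v:T, x:F. ✗
x: successors {v, y}; □(q ∨ p) there: v:T, y:T. ✓
y: no successors, so □□(q ∨ p) holds vacuously. ✓
z: successors {x}; □(q ∨ p) there: x:F. ✗
Satisfying worlds: {u, v, x, y}.
So □□(q ∨ p) fails at the other 3 worlds.

3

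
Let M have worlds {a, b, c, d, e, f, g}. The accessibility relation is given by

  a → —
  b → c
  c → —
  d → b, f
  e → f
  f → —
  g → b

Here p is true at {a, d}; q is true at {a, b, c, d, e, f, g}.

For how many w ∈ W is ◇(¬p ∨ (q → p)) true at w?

4

a: no successors, so ◇(¬p ∨ (q → p)) fails. ✗
b: successors {c}; ¬p ∨ (q → p) there: c:T. ✓
c: no successors, so ◇(¬p ∨ (q → p)) fails. ✗
d: successors {b, f}; ¬p ∨ (q → p) there: b:T, f:T. ✓
e: successors {f}; ¬p ∨ (q → p) there: f:T. ✓
f: no successors, so ◇(¬p ∨ (q → p)) fails. ✗
g: successors {b}; ¬p ∨ (q → p) there: b:T. ✓
Satisfying worlds: {b, d, e, g}.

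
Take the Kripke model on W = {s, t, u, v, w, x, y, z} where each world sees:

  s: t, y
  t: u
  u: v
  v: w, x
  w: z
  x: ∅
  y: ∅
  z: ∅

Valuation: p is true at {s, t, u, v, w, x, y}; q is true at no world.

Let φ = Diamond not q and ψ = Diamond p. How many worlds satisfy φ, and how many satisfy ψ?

5 and 4

For Diamond not q:
s: successors {t, y}; not q there: t:T, y:T. ✓
t: successors {u}; not q there: u:T. ✓
u: successors {v}; not q there: v:T. ✓
v: successors {w, x}; not q there: w:T, x:T. ✓
w: successors {z}; not q there: z:T. ✓
x: no successors, so Diamond not q fails. ✗
y: no successors, so Diamond not q fails. ✗
z: no successors, so Diamond not q fails. ✗
— 5 worlds.
For Diamond p:
s: successors {t, y}; p there: t:T, y:T. ✓
t: successors {u}; p there: u:T. ✓
u: successors {v}; p there: v:T. ✓
v: successors {w, x}; p there: w:T, x:T. ✓
w: successors {z}; p there: z:F. ✗
x: no successors, so Diamond p fails. ✗
y: no successors, so Diamond p fails. ✗
z: no successors, so Diamond p fails. ✗
— 4 worlds.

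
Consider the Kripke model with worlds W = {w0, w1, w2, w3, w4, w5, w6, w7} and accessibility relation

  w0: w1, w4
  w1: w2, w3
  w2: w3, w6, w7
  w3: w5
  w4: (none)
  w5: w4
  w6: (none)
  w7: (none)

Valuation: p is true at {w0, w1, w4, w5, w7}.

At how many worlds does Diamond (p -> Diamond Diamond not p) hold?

3

w0: successors {w1, w4}; p -> Diamond Diamond not p there: w1:T, w4:F. ✓
w1: successors {w2, w3}; p -> Diamond Diamond not p there: w2:T, w3:T. ✓
w2: successors {w3, w6, w7}; p -> Diamond Diamond not p there: w3:T, w6:T, w7:F. ✓
w3: successors {w5}; p -> Diamond Diamond not p there: w5:F. ✗
w4: no successors, so Diamond (p -> Diamond Diamond not p) fails. ✗
w5: successors {w4}; p -> Diamond Diamond not p there: w4:F. ✗
w6: no successors, so Diamond (p -> Diamond Diamond not p) fails. ✗
w7: no successors, so Diamond (p -> Diamond Diamond not p) fails. ✗
Satisfying worlds: {w0, w1, w2}.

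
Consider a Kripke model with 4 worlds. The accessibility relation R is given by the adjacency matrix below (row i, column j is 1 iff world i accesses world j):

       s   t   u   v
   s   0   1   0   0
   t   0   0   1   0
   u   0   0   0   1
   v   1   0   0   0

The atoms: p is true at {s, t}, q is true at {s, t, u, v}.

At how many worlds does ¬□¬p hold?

s: □¬p is F. ✓
t: □¬p is T. ✗
u: □¬p is T. ✗
v: □¬p is F. ✓
Satisfying worlds: {s, v}.

2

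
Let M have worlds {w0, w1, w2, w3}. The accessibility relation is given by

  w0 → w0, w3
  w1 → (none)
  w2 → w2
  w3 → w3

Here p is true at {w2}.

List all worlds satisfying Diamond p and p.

w0: Diamond p is F, p is F. ✗
w1: Diamond p is F, p is F. ✗
w2: Diamond p is T, p is T. ✓
w3: Diamond p is F, p is F. ✗

{w2}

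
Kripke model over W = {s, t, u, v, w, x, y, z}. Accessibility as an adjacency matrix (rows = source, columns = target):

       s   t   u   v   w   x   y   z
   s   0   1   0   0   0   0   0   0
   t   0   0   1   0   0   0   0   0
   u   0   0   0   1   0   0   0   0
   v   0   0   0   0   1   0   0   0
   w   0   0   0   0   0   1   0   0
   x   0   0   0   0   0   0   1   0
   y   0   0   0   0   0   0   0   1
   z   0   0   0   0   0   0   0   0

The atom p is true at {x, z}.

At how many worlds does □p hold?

s: successors {t}; p there: t:F. ✗
t: successors {u}; p there: u:F. ✗
u: successors {v}; p there: v:F. ✗
v: successors {w}; p there: w:F. ✗
w: successors {x}; p there: x:T. ✓
x: successors {y}; p there: y:F. ✗
y: successors {z}; p there: z:T. ✓
z: no successors, so □p holds vacuously. ✓
Satisfying worlds: {w, y, z}.

3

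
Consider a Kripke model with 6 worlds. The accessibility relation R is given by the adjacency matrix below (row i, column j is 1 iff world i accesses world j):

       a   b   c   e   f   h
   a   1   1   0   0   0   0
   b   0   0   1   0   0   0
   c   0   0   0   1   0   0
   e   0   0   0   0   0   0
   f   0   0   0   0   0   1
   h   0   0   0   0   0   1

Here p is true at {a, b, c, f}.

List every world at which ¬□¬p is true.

{a, b}

a: □¬p is F. ✓
b: □¬p is F. ✓
c: □¬p is T. ✗
e: □¬p is T. ✗
f: □¬p is T. ✗
h: □¬p is T. ✗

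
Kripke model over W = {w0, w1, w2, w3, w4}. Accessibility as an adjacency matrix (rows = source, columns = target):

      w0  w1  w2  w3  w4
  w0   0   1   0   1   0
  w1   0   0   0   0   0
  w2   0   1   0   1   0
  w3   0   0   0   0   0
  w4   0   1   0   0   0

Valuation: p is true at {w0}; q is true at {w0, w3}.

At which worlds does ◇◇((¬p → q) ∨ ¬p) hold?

∅

w0: successors {w1, w3}; ◇((¬p → q) ∨ ¬p) there: w1:F, w3:F. ✗
w1: no successors, so ◇◇((¬p → q) ∨ ¬p) fails. ✗
w2: successors {w1, w3}; ◇((¬p → q) ∨ ¬p) there: w1:F, w3:F. ✗
w3: no successors, so ◇◇((¬p → q) ∨ ¬p) fails. ✗
w4: successors {w1}; ◇((¬p → q) ∨ ¬p) there: w1:F. ✗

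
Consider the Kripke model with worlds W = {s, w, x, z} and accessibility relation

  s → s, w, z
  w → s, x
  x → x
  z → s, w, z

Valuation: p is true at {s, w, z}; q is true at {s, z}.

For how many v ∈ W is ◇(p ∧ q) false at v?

s: successors {s, w, z}; p ∧ q there: s:T, w:F, z:T. ✓
w: successors {s, x}; p ∧ q there: s:T, x:F. ✓
x: successors {x}; p ∧ q there: x:F. ✗
z: successors {s, w, z}; p ∧ q there: s:T, w:F, z:T. ✓
Satisfying worlds: {s, w, z}.
So ◇(p ∧ q) fails at the other 1 world.

1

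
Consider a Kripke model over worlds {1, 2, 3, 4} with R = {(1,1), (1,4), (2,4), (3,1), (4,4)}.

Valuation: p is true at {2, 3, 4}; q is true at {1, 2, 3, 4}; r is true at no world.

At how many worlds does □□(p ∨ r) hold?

1: successors {1, 4}; □(p ∨ r) there: 1:F, 4:T. ✗
2: successors {4}; □(p ∨ r) there: 4:T. ✓
3: successors {1}; □(p ∨ r) there: 1:F. ✗
4: successors {4}; □(p ∨ r) there: 4:T. ✓
Satisfying worlds: {2, 4}.

2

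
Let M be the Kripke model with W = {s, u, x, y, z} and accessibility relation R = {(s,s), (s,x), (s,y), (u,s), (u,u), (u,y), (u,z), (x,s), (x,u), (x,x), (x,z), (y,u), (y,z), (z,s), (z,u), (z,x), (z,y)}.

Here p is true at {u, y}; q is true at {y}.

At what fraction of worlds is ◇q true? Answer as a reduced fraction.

s: successors {s, x, y}; q there: s:F, x:F, y:T. ✓
u: successors {s, u, y, z}; q there: s:F, u:F, y:T, z:F. ✓
x: successors {s, u, x, z}; q there: s:F, u:F, x:F, z:F. ✗
y: successors {u, z}; q there: u:F, z:F. ✗
z: successors {s, u, x, y}; q there: s:F, u:F, x:F, y:T. ✓
That's 3 of 5 worlds, so 3/5.

3/5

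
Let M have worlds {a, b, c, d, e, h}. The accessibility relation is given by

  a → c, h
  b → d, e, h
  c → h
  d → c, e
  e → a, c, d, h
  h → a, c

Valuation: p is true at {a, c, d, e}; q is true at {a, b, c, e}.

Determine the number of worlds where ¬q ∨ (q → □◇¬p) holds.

2

a: ¬q is F, q → □◇¬p is F. ✗
b: ¬q is F, q → □◇¬p is F. ✗
c: ¬q is F, q → □◇¬p is F. ✗
d: ¬q is T, q → □◇¬p is T. ✓
e: ¬q is F, q → □◇¬p is F. ✗
h: ¬q is T, q → □◇¬p is T. ✓
Satisfying worlds: {d, h}.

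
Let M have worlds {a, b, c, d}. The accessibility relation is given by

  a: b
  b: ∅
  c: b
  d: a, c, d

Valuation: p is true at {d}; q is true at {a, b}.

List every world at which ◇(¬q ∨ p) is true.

a: successors {b}; ¬q ∨ p there: b:F. ✗
b: no successors, so ◇(¬q ∨ p) fails. ✗
c: successors {b}; ¬q ∨ p there: b:F. ✗
d: successors {a, c, d}; ¬q ∨ p there: a:F, c:T, d:T. ✓

{d}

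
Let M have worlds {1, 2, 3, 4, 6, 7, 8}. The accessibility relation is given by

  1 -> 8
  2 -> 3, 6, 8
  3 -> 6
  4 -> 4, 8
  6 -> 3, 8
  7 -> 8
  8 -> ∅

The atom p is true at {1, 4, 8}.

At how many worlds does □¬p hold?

1: successors {8}; ¬p there: 8:F. ✗
2: successors {3, 6, 8}; ¬p there: 3:T, 6:T, 8:F. ✗
3: successors {6}; ¬p there: 6:T. ✓
4: successors {4, 8}; ¬p there: 4:F, 8:F. ✗
6: successors {3, 8}; ¬p there: 3:T, 8:F. ✗
7: successors {8}; ¬p there: 8:F. ✗
8: no successors, so □¬p holds vacuously. ✓
Satisfying worlds: {3, 8}.

2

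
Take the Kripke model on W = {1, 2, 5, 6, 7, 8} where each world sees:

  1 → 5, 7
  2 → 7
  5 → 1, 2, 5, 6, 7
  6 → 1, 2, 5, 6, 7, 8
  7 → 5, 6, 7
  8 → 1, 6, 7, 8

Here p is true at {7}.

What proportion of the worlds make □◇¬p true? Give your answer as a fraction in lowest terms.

1: successors {5, 7}; ◇¬p there: 5:T, 7:T. ✓
2: successors {7}; ◇¬p there: 7:T. ✓
5: successors {1, 2, 5, 6, 7}; ◇¬p there: 1:T, 2:F, 5:T, 6:T, 7:T. ✗
6: successors {1, 2, 5, 6, 7, 8}; ◇¬p there: 1:T, 2:F, 5:T, 6:T, 7:T, 8:T. ✗
7: successors {5, 6, 7}; ◇¬p there: 5:T, 6:T, 7:T. ✓
8: successors {1, 6, 7, 8}; ◇¬p there: 1:T, 6:T, 7:T, 8:T. ✓
That's 4 of 6 worlds, so 4/6 = 2/3.

2/3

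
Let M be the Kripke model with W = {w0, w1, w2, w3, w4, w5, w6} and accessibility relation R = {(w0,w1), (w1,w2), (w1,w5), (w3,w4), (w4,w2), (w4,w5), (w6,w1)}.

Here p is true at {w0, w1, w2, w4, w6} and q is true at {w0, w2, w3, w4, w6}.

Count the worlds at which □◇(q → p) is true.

5

w0: successors {w1}; ◇(q → p) there: w1:T. ✓
w1: successors {w2, w5}; ◇(q → p) there: w2:F, w5:F. ✗
w2: no successors, so □◇(q → p) holds vacuously. ✓
w3: successors {w4}; ◇(q → p) there: w4:T. ✓
w4: successors {w2, w5}; ◇(q → p) there: w2:F, w5:F. ✗
w5: no successors, so □◇(q → p) holds vacuously. ✓
w6: successors {w1}; ◇(q → p) there: w1:T. ✓
Satisfying worlds: {w0, w2, w3, w5, w6}.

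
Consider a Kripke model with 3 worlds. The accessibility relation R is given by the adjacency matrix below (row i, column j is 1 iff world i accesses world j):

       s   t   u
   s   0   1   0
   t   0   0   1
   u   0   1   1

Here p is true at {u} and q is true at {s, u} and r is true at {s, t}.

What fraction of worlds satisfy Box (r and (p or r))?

1/3

s: successors {t}; r and (p or r) there: t:T. ✓
t: successors {u}; r and (p or r) there: u:F. ✗
u: successors {t, u}; r and (p or r) there: t:T, u:F. ✗
That's 1 of 3 worlds, so 1/3.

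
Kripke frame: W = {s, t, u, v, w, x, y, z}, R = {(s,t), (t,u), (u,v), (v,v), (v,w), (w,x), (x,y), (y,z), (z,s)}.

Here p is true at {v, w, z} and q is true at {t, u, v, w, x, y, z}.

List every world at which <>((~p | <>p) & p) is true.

s: successors {t}; (~p | <>p) & p there: t:F. ✗
t: successors {u}; (~p | <>p) & p there: u:F. ✗
u: successors {v}; (~p | <>p) & p there: v:T. ✓
v: successors {v, w}; (~p | <>p) & p there: v:T, w:F. ✓
w: successors {x}; (~p | <>p) & p there: x:F. ✗
x: successors {y}; (~p | <>p) & p there: y:F. ✗
y: successors {z}; (~p | <>p) & p there: z:F. ✗
z: successors {s}; (~p | <>p) & p there: s:F. ✗

{u, v}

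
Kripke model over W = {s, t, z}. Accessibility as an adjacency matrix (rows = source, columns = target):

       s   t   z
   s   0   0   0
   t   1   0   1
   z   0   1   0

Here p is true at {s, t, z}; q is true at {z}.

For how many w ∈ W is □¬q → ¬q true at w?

2

s: □¬q is T, ¬q is T. ✓
t: □¬q is F, ¬q is T. ✓
z: □¬q is T, ¬q is F. ✗
Satisfying worlds: {s, t}.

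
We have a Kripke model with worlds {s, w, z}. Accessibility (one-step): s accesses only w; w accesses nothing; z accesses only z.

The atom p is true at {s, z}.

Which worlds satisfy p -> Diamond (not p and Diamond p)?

{w}

s: p is T, Diamond (not p and Diamond p) is F. ✗
w: p is F, Diamond (not p and Diamond p) is F. ✓
z: p is T, Diamond (not p and Diamond p) is F. ✗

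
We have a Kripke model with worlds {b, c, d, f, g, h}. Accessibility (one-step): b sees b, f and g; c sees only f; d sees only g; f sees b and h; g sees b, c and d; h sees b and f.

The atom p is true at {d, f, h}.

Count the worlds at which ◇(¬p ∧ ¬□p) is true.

5

b: successors {b, f, g}; ¬p ∧ ¬□p there: b:T, f:F, g:T. ✓
c: successors {f}; ¬p ∧ ¬□p there: f:F. ✗
d: successors {g}; ¬p ∧ ¬□p there: g:T. ✓
f: successors {b, h}; ¬p ∧ ¬□p there: b:T, h:F. ✓
g: successors {b, c, d}; ¬p ∧ ¬□p there: b:T, c:F, d:F. ✓
h: successors {b, f}; ¬p ∧ ¬□p there: b:T, f:F. ✓
Satisfying worlds: {b, d, f, g, h}.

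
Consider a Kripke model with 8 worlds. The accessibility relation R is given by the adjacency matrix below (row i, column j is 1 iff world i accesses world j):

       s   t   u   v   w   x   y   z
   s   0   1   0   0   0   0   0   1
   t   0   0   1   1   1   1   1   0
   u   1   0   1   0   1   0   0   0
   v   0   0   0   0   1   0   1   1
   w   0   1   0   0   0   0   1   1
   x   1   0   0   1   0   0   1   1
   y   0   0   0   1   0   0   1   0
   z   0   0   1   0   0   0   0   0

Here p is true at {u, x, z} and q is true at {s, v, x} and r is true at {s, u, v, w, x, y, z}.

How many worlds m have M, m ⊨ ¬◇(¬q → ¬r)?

s: ◇(¬q → ¬r) is T. ✗
t: ◇(¬q → ¬r) is T. ✗
u: ◇(¬q → ¬r) is T. ✗
v: ◇(¬q → ¬r) is F. ✓
w: ◇(¬q → ¬r) is T. ✗
x: ◇(¬q → ¬r) is T. ✗
y: ◇(¬q → ¬r) is T. ✗
z: ◇(¬q → ¬r) is F. ✓
Satisfying worlds: {v, z}.

2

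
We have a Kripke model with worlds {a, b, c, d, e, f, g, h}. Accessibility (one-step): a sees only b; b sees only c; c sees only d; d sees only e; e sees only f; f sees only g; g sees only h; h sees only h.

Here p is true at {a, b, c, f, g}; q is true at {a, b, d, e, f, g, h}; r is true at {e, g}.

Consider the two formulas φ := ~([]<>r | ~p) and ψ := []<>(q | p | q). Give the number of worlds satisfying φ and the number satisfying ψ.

For ~([]<>r | ~p):
a: []<>r | ~p is F. ✓
b: []<>r | ~p is F. ✓
c: []<>r | ~p is T. ✗
d: []<>r | ~p is T. ✗
e: []<>r | ~p is T. ✗
f: []<>r | ~p is F. ✓
g: []<>r | ~p is F. ✓
h: []<>r | ~p is T. ✗
— 4 worlds.
For []<>(q | p | q):
a: successors {b}; <>(q | p | q) there: b:T. ✓
b: successors {c}; <>(q | p | q) there: c:T. ✓
c: successors {d}; <>(q | p | q) there: d:T. ✓
d: successors {e}; <>(q | p | q) there: e:T. ✓
e: successors {f}; <>(q | p | q) there: f:T. ✓
f: successors {g}; <>(q | p | q) there: g:T. ✓
g: successors {h}; <>(q | p | q) there: h:T. ✓
h: successors {h}; <>(q | p | q) there: h:T. ✓
— 8 worlds.

4 and 8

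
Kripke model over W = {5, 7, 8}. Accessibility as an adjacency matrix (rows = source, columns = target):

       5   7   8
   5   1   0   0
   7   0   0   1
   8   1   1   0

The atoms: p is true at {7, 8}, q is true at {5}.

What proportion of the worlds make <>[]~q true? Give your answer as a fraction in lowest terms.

1/3

5: successors {5}; []~q there: 5:F. ✗
7: successors {8}; []~q there: 8:F. ✗
8: successors {5, 7}; []~q there: 5:F, 7:T. ✓
That's 1 of 3 worlds, so 1/3.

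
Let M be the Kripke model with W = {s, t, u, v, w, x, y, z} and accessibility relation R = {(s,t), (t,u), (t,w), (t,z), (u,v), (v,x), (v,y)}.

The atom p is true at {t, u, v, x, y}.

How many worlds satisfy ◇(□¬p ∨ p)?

s: successors {t}; □¬p ∨ p there: t:T. ✓
t: successors {u, w, z}; □¬p ∨ p there: u:T, w:T, z:T. ✓
u: successors {v}; □¬p ∨ p there: v:T. ✓
v: successors {x, y}; □¬p ∨ p there: x:T, y:T. ✓
w: no successors, so ◇(□¬p ∨ p) fails. ✗
x: no successors, so ◇(□¬p ∨ p) fails. ✗
y: no successors, so ◇(□¬p ∨ p) fails. ✗
z: no successors, so ◇(□¬p ∨ p) fails. ✗
Satisfying worlds: {s, t, u, v}.

4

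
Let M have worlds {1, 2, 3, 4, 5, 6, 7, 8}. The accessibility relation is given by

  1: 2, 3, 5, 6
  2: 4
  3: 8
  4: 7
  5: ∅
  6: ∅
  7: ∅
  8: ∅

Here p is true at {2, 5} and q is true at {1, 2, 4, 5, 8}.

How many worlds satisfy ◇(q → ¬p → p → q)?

1: successors {2, 3, 5, 6}; q → ¬p → p → q there: 2:T, 3:T, 5:T, 6:T. ✓
2: successors {4}; q → ¬p → p → q there: 4:T. ✓
3: successors {8}; q → ¬p → p → q there: 8:T. ✓
4: successors {7}; q → ¬p → p → q there: 7:T. ✓
5: no successors, so ◇(q → ¬p → p → q) fails. ✗
6: no successors, so ◇(q → ¬p → p → q) fails. ✗
7: no successors, so ◇(q → ¬p → p → q) fails. ✗
8: no successors, so ◇(q → ¬p → p → q) fails. ✗
Satisfying worlds: {1, 2, 3, 4}.

4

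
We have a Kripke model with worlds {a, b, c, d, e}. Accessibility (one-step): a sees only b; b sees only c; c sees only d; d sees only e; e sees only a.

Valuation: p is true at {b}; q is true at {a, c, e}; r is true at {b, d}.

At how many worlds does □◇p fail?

4

a: successors {b}; ◇p there: b:F. ✗
b: successors {c}; ◇p there: c:F. ✗
c: successors {d}; ◇p there: d:F. ✗
d: successors {e}; ◇p there: e:F. ✗
e: successors {a}; ◇p there: a:T. ✓
Satisfying worlds: {e}.
So □◇p fails at the other 4 worlds.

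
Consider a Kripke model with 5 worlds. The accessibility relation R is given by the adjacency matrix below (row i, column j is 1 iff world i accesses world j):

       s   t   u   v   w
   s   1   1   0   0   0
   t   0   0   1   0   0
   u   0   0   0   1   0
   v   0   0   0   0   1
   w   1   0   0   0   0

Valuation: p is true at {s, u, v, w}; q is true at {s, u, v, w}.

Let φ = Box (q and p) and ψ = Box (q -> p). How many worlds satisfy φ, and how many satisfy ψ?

4 and 5

For Box (q and p):
s: successors {s, t}; q and p there: s:T, t:F. ✗
t: successors {u}; q and p there: u:T. ✓
u: successors {v}; q and p there: v:T. ✓
v: successors {w}; q and p there: w:T. ✓
w: successors {s}; q and p there: s:T. ✓
— 4 worlds.
For Box (q -> p):
s: successors {s, t}; q -> p there: s:T, t:T. ✓
t: successors {u}; q -> p there: u:T. ✓
u: successors {v}; q -> p there: v:T. ✓
v: successors {w}; q -> p there: w:T. ✓
w: successors {s}; q -> p there: s:T. ✓
— 5 worlds.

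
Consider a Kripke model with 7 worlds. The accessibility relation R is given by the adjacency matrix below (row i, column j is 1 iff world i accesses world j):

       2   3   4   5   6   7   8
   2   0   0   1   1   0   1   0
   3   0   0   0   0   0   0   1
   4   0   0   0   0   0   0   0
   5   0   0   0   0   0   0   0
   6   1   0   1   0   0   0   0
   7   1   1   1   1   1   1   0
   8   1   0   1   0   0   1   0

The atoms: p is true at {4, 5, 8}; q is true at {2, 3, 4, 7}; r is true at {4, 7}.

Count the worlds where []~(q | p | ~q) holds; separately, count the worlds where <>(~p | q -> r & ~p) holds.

For []~(q | p | ~q):
2: successors {4, 5, 7}; ~(q | p | ~q) there: 4:F, 5:F, 7:F. ✗
3: successors {8}; ~(q | p | ~q) there: 8:F. ✗
4: no successors, so []~(q | p | ~q) holds vacuously. ✓
5: no successors, so []~(q | p | ~q) holds vacuously. ✓
6: successors {2, 4}; ~(q | p | ~q) there: 2:F, 4:F. ✗
7: successors {2, 3, 4, 5, 6, 7}; ~(q | p | ~q) there: 2:F, 3:F, 4:F, 5:F, 6:F, 7:F. ✗
8: successors {2, 4, 7}; ~(q | p | ~q) there: 2:F, 4:F, 7:F. ✗
— 2 worlds.
For <>(~p | q -> r & ~p):
2: successors {4, 5, 7}; ~p | q -> r & ~p there: 4:F, 5:T, 7:T. ✓
3: successors {8}; ~p | q -> r & ~p there: 8:T. ✓
4: no successors, so <>(~p | q -> r & ~p) fails. ✗
5: no successors, so <>(~p | q -> r & ~p) fails. ✗
6: successors {2, 4}; ~p | q -> r & ~p there: 2:F, 4:F. ✗
7: successors {2, 3, 4, 5, 6, 7}; ~p | q -> r & ~p there: 2:F, 3:F, 4:F, 5:T, 6:F, 7:T. ✓
8: successors {2, 4, 7}; ~p | q -> r & ~p there: 2:F, 4:F, 7:T. ✓
— 4 worlds.

2 and 4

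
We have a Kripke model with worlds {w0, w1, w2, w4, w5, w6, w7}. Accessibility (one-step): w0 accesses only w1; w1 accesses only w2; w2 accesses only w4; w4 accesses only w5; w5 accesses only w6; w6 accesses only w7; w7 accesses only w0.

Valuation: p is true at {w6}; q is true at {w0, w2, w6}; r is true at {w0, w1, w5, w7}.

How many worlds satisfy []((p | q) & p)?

1

w0: successors {w1}; (p | q) & p there: w1:F. ✗
w1: successors {w2}; (p | q) & p there: w2:F. ✗
w2: successors {w4}; (p | q) & p there: w4:F. ✗
w4: successors {w5}; (p | q) & p there: w5:F. ✗
w5: successors {w6}; (p | q) & p there: w6:T. ✓
w6: successors {w7}; (p | q) & p there: w7:F. ✗
w7: successors {w0}; (p | q) & p there: w0:F. ✗
Satisfying worlds: {w5}.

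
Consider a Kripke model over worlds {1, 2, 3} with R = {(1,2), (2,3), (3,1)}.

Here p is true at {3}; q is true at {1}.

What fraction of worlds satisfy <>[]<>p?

1: successors {2}; []<>p there: 2:F. ✗
2: successors {3}; []<>p there: 3:F. ✗
3: successors {1}; []<>p there: 1:T. ✓
That's 1 of 3 worlds, so 1/3.

1/3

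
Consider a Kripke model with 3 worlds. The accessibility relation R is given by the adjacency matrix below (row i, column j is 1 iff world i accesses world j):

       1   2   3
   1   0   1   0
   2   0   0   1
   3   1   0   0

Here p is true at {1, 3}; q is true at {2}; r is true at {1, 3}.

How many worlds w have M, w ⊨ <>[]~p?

1

1: successors {2}; []~p there: 2:F. ✗
2: successors {3}; []~p there: 3:F. ✗
3: successors {1}; []~p there: 1:T. ✓
Satisfying worlds: {3}.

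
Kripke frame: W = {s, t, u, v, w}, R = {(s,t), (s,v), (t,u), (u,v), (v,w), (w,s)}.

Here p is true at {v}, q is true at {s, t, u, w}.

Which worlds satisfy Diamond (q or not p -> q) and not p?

{s, t, u, w}

s: Diamond (q or not p -> q) is T, not p is T. ✓
t: Diamond (q or not p -> q) is T, not p is T. ✓
u: Diamond (q or not p -> q) is T, not p is T. ✓
v: Diamond (q or not p -> q) is T, not p is F. ✗
w: Diamond (q or not p -> q) is T, not p is T. ✓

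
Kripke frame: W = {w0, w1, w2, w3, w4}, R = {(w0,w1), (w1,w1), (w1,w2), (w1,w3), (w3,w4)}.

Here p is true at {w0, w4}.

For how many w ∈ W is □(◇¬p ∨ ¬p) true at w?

4

w0: successors {w1}; ◇¬p ∨ ¬p there: w1:T. ✓
w1: successors {w1, w2, w3}; ◇¬p ∨ ¬p there: w1:T, w2:T, w3:T. ✓
w2: no successors, so □(◇¬p ∨ ¬p) holds vacuously. ✓
w3: successors {w4}; ◇¬p ∨ ¬p there: w4:F. ✗
w4: no successors, so □(◇¬p ∨ ¬p) holds vacuously. ✓
Satisfying worlds: {w0, w1, w2, w4}.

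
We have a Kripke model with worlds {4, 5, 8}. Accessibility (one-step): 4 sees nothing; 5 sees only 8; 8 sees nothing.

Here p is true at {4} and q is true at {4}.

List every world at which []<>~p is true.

{4, 8}

4: no successors, so []<>~p holds vacuously. ✓
5: successors {8}; <>~p there: 8:F. ✗
8: no successors, so []<>~p holds vacuously. ✓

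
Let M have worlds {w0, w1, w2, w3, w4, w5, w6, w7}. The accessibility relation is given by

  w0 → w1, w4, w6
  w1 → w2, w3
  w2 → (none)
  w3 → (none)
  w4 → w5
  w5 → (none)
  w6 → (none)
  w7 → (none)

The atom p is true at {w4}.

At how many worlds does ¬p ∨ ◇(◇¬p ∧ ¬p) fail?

1

w0: ¬p is T, ◇(◇¬p ∧ ¬p) is T. ✓
w1: ¬p is T, ◇(◇¬p ∧ ¬p) is F. ✓
w2: ¬p is T, ◇(◇¬p ∧ ¬p) is F. ✓
w3: ¬p is T, ◇(◇¬p ∧ ¬p) is F. ✓
w4: ¬p is F, ◇(◇¬p ∧ ¬p) is F. ✗
w5: ¬p is T, ◇(◇¬p ∧ ¬p) is F. ✓
w6: ¬p is T, ◇(◇¬p ∧ ¬p) is F. ✓
w7: ¬p is T, ◇(◇¬p ∧ ¬p) is F. ✓
Satisfying worlds: {w0, w1, w2, w3, w5, w6, w7}.
So ¬p ∨ ◇(◇¬p ∧ ¬p) fails at the other 1 world.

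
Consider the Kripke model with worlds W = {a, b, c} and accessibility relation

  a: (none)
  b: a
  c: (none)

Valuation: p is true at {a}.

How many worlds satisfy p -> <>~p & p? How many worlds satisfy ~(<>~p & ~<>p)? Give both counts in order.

2 and 3

For p -> <>~p & p:
a: p is T, <>~p & p is F. ✗
b: p is F, <>~p & p is F. ✓
c: p is F, <>~p & p is F. ✓
— 2 worlds.
For ~(<>~p & ~<>p):
a: <>~p & ~<>p is F. ✓
b: <>~p & ~<>p is F. ✓
c: <>~p & ~<>p is F. ✓
— 3 worlds.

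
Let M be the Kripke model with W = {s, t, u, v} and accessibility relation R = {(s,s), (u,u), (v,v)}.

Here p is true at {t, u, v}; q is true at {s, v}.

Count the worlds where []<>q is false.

s: successors {s}; <>q there: s:T. ✓
t: no successors, so []<>q holds vacuously. ✓
u: successors {u}; <>q there: u:F. ✗
v: successors {v}; <>q there: v:T. ✓
Satisfying worlds: {s, t, v}.
So []<>q fails at the other 1 world.

1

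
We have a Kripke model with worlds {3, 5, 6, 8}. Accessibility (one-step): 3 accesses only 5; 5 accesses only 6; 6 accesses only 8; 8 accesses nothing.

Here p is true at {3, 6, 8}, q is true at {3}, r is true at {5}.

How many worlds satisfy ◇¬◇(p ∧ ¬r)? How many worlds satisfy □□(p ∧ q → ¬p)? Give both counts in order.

For ◇¬◇(p ∧ ¬r):
3: successors {5}; ¬◇(p ∧ ¬r) there: 5:F. ✗
5: successors {6}; ¬◇(p ∧ ¬r) there: 6:F. ✗
6: successors {8}; ¬◇(p ∧ ¬r) there: 8:T. ✓
8: no successors, so ◇¬◇(p ∧ ¬r) fails. ✗
— 1 world.
For □□(p ∧ q → ¬p):
3: successors {5}; □(p ∧ q → ¬p) there: 5:T. ✓
5: successors {6}; □(p ∧ q → ¬p) there: 6:T. ✓
6: successors {8}; □(p ∧ q → ¬p) there: 8:T. ✓
8: no successors, so □□(p ∧ q → ¬p) holds vacuously. ✓
— 4 worlds.

1 and 4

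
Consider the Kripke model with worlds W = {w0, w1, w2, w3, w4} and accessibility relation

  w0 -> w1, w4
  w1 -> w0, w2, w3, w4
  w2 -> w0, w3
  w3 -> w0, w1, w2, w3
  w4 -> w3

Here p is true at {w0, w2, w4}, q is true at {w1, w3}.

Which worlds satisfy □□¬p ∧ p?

∅

w0: □□¬p is F, p is T. ✗
w1: □□¬p is F, p is F. ✗
w2: □□¬p is F, p is T. ✗
w3: □□¬p is F, p is F. ✗
w4: □□¬p is F, p is T. ✗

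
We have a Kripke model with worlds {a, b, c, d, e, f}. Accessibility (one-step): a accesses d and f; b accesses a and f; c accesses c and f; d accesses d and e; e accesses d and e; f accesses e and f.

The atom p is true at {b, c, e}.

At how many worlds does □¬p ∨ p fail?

a: □¬p is T, p is F. ✓
b: □¬p is T, p is T. ✓
c: □¬p is F, p is T. ✓
d: □¬p is F, p is F. ✗
e: □¬p is F, p is T. ✓
f: □¬p is F, p is F. ✗
Satisfying worlds: {a, b, c, e}.
So □¬p ∨ p fails at the other 2 worlds.

2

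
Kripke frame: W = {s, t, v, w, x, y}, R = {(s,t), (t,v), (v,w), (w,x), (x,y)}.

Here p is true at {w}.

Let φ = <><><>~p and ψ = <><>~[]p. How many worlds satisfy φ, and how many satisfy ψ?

2 and 2

For <><><>~p:
s: successors {t}; <><>~p there: t:F. ✗
t: successors {v}; <><>~p there: v:T. ✓
v: successors {w}; <><>~p there: w:T. ✓
w: successors {x}; <><>~p there: x:F. ✗
x: successors {y}; <><>~p there: y:F. ✗
y: no successors, so <><><>~p fails. ✗
— 2 worlds.
For <><>~[]p:
s: successors {t}; <>~[]p there: t:F. ✗
t: successors {v}; <>~[]p there: v:T. ✓
v: successors {w}; <>~[]p there: w:T. ✓
w: successors {x}; <>~[]p there: x:F. ✗
x: successors {y}; <>~[]p there: y:F. ✗
y: no successors, so <><>~[]p fails. ✗
— 2 worlds.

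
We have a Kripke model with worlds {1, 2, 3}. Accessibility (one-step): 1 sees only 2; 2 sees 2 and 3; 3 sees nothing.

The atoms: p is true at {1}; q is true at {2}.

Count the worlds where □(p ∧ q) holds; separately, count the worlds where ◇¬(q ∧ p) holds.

1 and 2

For □(p ∧ q):
1: successors {2}; p ∧ q there: 2:F. ✗
2: successors {2, 3}; p ∧ q there: 2:F, 3:F. ✗
3: no successors, so □(p ∧ q) holds vacuously. ✓
— 1 world.
For ◇¬(q ∧ p):
1: successors {2}; ¬(q ∧ p) there: 2:T. ✓
2: successors {2, 3}; ¬(q ∧ p) there: 2:T, 3:T. ✓
3: no successors, so ◇¬(q ∧ p) fails. ✗
— 2 worlds.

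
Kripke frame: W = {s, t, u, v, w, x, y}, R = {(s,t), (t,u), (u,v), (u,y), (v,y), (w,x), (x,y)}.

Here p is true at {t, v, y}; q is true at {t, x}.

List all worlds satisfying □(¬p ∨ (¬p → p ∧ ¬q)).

s: successors {t}; ¬p ∨ (¬p → p ∧ ¬q) there: t:T. ✓
t: successors {u}; ¬p ∨ (¬p → p ∧ ¬q) there: u:T. ✓
u: successors {v, y}; ¬p ∨ (¬p → p ∧ ¬q) there: v:T, y:T. ✓
v: successors {y}; ¬p ∨ (¬p → p ∧ ¬q) there: y:T. ✓
w: successors {x}; ¬p ∨ (¬p → p ∧ ¬q) there: x:T. ✓
x: successors {y}; ¬p ∨ (¬p → p ∧ ¬q) there: y:T. ✓
y: no successors, so □(¬p ∨ (¬p → p ∧ ¬q)) holds vacuously. ✓

{s, t, u, v, w, x, y}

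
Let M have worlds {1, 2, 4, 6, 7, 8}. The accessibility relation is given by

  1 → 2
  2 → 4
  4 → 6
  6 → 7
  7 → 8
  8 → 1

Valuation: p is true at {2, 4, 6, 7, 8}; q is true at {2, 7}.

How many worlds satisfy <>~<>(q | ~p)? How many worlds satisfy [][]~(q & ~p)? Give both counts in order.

3 and 6

For <>~<>(q | ~p):
1: successors {2}; ~<>(q | ~p) there: 2:T. ✓
2: successors {4}; ~<>(q | ~p) there: 4:T. ✓
4: successors {6}; ~<>(q | ~p) there: 6:F. ✗
6: successors {7}; ~<>(q | ~p) there: 7:T. ✓
7: successors {8}; ~<>(q | ~p) there: 8:F. ✗
8: successors {1}; ~<>(q | ~p) there: 1:F. ✗
— 3 worlds.
For [][]~(q & ~p):
1: successors {2}; []~(q & ~p) there: 2:T. ✓
2: successors {4}; []~(q & ~p) there: 4:T. ✓
4: successors {6}; []~(q & ~p) there: 6:T. ✓
6: successors {7}; []~(q & ~p) there: 7:T. ✓
7: successors {8}; []~(q & ~p) there: 8:T. ✓
8: successors {1}; []~(q & ~p) there: 1:T. ✓
— 6 worlds.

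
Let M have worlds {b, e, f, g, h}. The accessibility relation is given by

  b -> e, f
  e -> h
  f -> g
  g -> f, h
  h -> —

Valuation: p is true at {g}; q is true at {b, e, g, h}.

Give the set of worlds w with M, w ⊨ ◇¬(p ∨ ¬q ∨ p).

b: successors {e, f}; ¬(p ∨ ¬q ∨ p) there: e:T, f:F. ✓
e: successors {h}; ¬(p ∨ ¬q ∨ p) there: h:T. ✓
f: successors {g}; ¬(p ∨ ¬q ∨ p) there: g:F. ✗
g: successors {f, h}; ¬(p ∨ ¬q ∨ p) there: f:F, h:T. ✓
h: no successors, so ◇¬(p ∨ ¬q ∨ p) fails. ✗

{b, e, g}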